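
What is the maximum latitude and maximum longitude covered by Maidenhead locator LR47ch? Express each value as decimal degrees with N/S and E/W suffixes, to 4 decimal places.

87.3333° N, 48.2500° E

Field L=11, R=17: +11·20° lon, +17·10° lat → SW at lon 40°, lat 80°.
Square 4, 7: +4·2° lon, +7·1° lat → SW at lon 48°, lat 87°.
Subsquare c=2, h=7: +2·0.0833333° lon, +7·0.0416667° lat → SW at lon 48.1667°, lat 87.2917°.
Cell spans 0.0833333° lon × 0.0416667° lat. NE corner is SW corner plus one full cell.
latitude 87.3333° N, longitude 48.2500° E.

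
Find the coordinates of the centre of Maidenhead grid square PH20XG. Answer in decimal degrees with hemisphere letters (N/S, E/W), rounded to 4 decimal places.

19.7292° S, 125.9583° E

Field P=15, H=7: +15·20° lon, +7·10° lat → SW at lon 120°, lat -20°.
Square 2, 0: +2·2° lon, +0·1° lat → SW at lon 124°, lat -20°.
Subsquare x=23, g=6: +23·0.0833333° lon, +6·0.0416667° lat → SW at lon 125.917°, lat -19.75°.
Cell spans 0.0833333° lon × 0.0416667° lat. Centre is SW corner plus half of each.
latitude 19.7292° S, longitude 125.9583° E.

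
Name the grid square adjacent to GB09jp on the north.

Latitude subsquare p = 15; +1 → 16 = q.
The longitude characters are unchanged.

GB09jq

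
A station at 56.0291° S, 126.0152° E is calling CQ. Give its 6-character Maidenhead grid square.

Shift to the Maidenhead origin (180°W, 90°S): lon 306.0152, lat 33.9709.
Field (20°×10°, letters A–R): 306.0152/20 → 15 → P, 33.9709/10 → 3 → D; chars PD.
Square (2°×1°, digits 0–9): 6.0152/2 → 3, 3.9709/1 → 3; chars 33.
Subsquare (5′×2.5′, letters a–x): 0.0152/0.0833333 → 0 → a, 0.9709/0.0416667 → 23 → x; chars ax.

PD33ax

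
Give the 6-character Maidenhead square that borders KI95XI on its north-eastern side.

LI05aj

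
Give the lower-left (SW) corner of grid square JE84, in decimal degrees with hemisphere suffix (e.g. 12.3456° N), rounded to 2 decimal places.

46.00° S, 16.00° E

Field J=9, E=4: +9·20° lon, +4·10° lat → SW at lon 0°, lat -50°.
Square 8, 4: +8·2° lon, +4·1° lat → SW at lon 16°, lat -46°.
latitude 46.00° S, longitude 16.00° E.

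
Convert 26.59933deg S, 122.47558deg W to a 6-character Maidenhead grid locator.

CG83sj

Add 180° to longitude and 90° to latitude: 57.5244, 63.4007.
Field (20°×10°, letters A–R): 57.5244/20 → 2 → C, 63.4007/10 → 6 → G; chars CG.
Square (2°×1°, digits 0–9): 17.5244/2 → 8, 3.4007/1 → 3; chars 83.
Subsquare (5′×2.5′, letters a–x): 1.5244/0.0833333 → 18 → s, 0.4007/0.0416667 → 9 → j; chars sj.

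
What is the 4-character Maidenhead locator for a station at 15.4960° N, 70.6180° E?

MK55

Add 180° to longitude and 90° to latitude: 250.62, 105.50.
Field (20°×10°, letters A–R): 250.62/20 → 12 → M, 105.50/10 → 10 → K; chars MK.
Square (2°×1°, digits 0–9): 10.62/2 → 5, 5.50/1 → 5; chars 55.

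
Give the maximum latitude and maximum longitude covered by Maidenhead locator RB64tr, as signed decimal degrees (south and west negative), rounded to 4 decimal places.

Field R=17, B=1: +17·20° lon, +1·10° lat → SW at lon 160°, lat -80°.
Square 6, 4: +6·2° lon, +4·1° lat → SW at lon 172°, lat -76°.
Subsquare t=19, r=17: +19·0.0833333° lon, +17·0.0416667° lat → SW at lon 173.583°, lat -75.2917°.
Cell spans 0.0833333° lon × 0.0416667° lat. NE corner is SW corner plus one full cell.
latitude -75.2500, longitude 173.6667.

-75.2500, 173.6667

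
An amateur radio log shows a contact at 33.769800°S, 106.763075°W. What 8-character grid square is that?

DF66of85

Add 180° to longitude and 90° to latitude: 73.23692, 56.23020.
Field (20°×10°, letters A–R): 73.23692/20 → 3 → D, 56.23020/10 → 5 → F; chars DF.
Square (2°×1°, digits 0–9): 13.23692/2 → 6, 6.23020/1 → 6; chars 66.
Subsquare (5′×2.5′, letters a–x): 1.23692/0.0833333 → 14 → o, 0.23020/0.0416667 → 5 → f; chars of.
Extended square (30″×15″, digits 0–9): 0.07026/0.00833333 → 8, 0.02187/0.00416667 → 5; chars 85.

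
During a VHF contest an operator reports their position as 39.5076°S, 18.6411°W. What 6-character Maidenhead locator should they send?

IF00ql

Shift to the Maidenhead origin (180°W, 90°S): lon 161.3589, lat 50.4924.
Field: 161.3589/20 → 8 → I, 50.4924/10 → 5 → F; chars IF.
Square: 1.3589/2 → 0, 0.4924/1 → 0; chars 00.
Subsquare: 1.3589/0.0833333 → 16 → q, 0.4924/0.0416667 → 11 → l; chars ql.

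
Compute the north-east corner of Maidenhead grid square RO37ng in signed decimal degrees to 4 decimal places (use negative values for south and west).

57.2917, 167.1667

Field R=17, O=14: +17·20° lon, +14·10° lat → SW at lon 160°, lat 50°.
Square 3, 7: +3·2° lon, +7·1° lat → SW at lon 166°, lat 57°.
Subsquare n=13, g=6: +13·0.0833333° lon, +6·0.0416667° lat → SW at lon 167.083°, lat 57.25°.
Cell spans 0.0833333° lon × 0.0416667° lat. NE corner is SW corner plus one full cell.
latitude 57.2917, longitude 167.1667.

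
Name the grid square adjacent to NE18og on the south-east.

NE18pf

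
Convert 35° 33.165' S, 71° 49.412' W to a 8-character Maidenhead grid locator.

Shift to the Maidenhead origin (180°W, 90°S): lon 108.17647, lat 54.44725.
Field: 108.17647/20 → 5 → F, 54.44725/10 → 5 → F; chars FF.
Square: 8.17647/2 → 4, 4.44725/1 → 4; chars 44.
Subsquare: 0.17647/0.0833333 → 2 → c, 0.44725/0.0416667 → 10 → k; chars ck.
Extended square: 0.00980/0.00833333 → 1, 0.03058/0.00416667 → 7; chars 17.

FF44ck17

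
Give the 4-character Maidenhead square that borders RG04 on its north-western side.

Longitude square 0; −1 → -1, wraps to 9, carry into field.
Longitude field R = 17; −1 → 16 = Q.
Latitude square 4; +1 → 5.

QG95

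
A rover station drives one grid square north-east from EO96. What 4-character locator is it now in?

Longitude square 9; +1 → 10, wraps to 0, carry into field.
Longitude field E = 4; +1 → 5 = F.
Latitude square 6; +1 → 7.

FO07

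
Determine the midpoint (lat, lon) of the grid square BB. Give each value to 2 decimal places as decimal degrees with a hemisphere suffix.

Field B=1, B=1: +1·20° lon, +1·10° lat → SW at lon -160°, lat -80°.
Cell spans 20° lon × 10° lat. Centre is SW corner plus half of each.
latitude 75.00° S, longitude 150.00° W.

75.00° S, 150.00° W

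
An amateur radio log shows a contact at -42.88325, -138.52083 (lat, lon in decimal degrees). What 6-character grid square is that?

Shift to the Maidenhead origin (180°W, 90°S): lon 41.4792, lat 47.1168.
Field: 41.4792/20 → 2 → C, 47.1168/10 → 4 → E; chars CE.
Square: 1.4792/2 → 0, 7.1168/1 → 7; chars 07.
Subsquare: 1.4792/0.0833333 → 17 → r, 0.1168/0.0416667 → 2 → c; chars rc.

CE07rc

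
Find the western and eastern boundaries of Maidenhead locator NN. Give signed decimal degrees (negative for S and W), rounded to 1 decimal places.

80.0, 100.0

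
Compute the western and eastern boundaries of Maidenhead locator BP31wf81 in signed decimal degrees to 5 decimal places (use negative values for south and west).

-152.10000, -152.09167

Field B=1, P=15: +1·20° lon, +15·10° lat → SW at lon -160°, lat 60°.
Square 3, 1: +3·2° lon, +1·1° lat → SW at lon -154°, lat 61°.
Subsquare w=22, f=5: +22·0.0833333° lon, +5·0.0416667° lat → SW at lon -152.167°, lat 61.2083°.
Extended square 8, 1: +8·0.00833333° lon, +1·0.00416667° lat → SW at lon -152.1°, lat 61.2125°.
Cell spans 0.00833333° lon × 0.00416667° lat.
west -152.10000, east -152.09167.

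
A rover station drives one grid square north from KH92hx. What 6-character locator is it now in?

Latitude subsquare x = 23; +1 → 24, wraps to 0 = a, carry into square.
Latitude square 2; +1 → 3.
The longitude characters are unchanged.

KH93ha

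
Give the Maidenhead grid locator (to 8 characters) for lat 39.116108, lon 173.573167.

RM69sc87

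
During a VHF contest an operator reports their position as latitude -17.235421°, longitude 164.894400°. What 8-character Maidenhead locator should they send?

Offset from 180°W / 90°S: lon 344.89440°, lat 72.76458°.
Field: lon ⌊344.89440/20⌋ = 17 → R; lat ⌊72.76458/10⌋ = 7 → H.
Square: lon ⌊4.89440/2⌋ = 2; lat ⌊2.76458/1⌋ = 2.
Subsquare: lon ⌊0.89440/0.0833333⌋ = 10 → k; lat ⌊0.76458/0.0416667⌋ = 18 → s.
Extended square: lon ⌊0.06107/0.00833333⌋ = 7; lat ⌊0.01458/0.00416667⌋ = 3.

RH22ks73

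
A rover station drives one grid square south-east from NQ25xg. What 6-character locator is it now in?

NQ35af

Longitude subsquare x = 23; +1 → 24, wraps to 0 = a, carry into square.
Longitude square 2; +1 → 3.
Latitude subsquare g = 6; −1 → 5 = f.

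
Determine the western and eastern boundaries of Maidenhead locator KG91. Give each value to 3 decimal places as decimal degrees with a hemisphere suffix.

38.000° E, 40.000° E

Field K=10, G=6: +10·20° lon, +6·10° lat → SW at lon 20°, lat -30°.
Square 9, 1: +9·2° lon, +1·1° lat → SW at lon 38°, lat -29°.
Cell spans 2° lon × 1° lat.
west 38.000° E, east 40.000° E.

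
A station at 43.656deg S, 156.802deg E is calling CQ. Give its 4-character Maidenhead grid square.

Offset from 180°W / 90°S: lon 336.80°, lat 46.34°.
Field (20°×10°, letters A–R): lon ⌊336.80/20⌋ = 16 → Q; lat ⌊46.34/10⌋ = 4 → E.
Square (2°×1°, digits 0–9): lon ⌊16.80/2⌋ = 8; lat ⌊6.34/1⌋ = 6.

QE86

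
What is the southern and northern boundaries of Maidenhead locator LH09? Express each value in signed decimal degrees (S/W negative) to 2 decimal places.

Field L=11, H=7: +11·20° lon, +7·10° lat → SW at lon 40°, lat -20°.
Square 0, 9: +0·2° lon, +9·1° lat → SW at lon 40°, lat -11°.
Cell spans 2° lon × 1° lat.
south -11.00, north -10.00.

-11.00, -10.00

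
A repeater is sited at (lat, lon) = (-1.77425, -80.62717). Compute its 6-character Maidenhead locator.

EI98qf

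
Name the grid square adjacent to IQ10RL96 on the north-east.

Longitude extended square 9; +1 → 10, wraps to 0, carry into subsquare.
Longitude subsquare r = 17; +1 → 18 = s.
Latitude extended square 6; +1 → 7.

IQ10sl07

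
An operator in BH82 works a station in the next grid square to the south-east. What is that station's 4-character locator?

BH91

Longitude square 8; +1 → 9.
Latitude square 2; −1 → 1.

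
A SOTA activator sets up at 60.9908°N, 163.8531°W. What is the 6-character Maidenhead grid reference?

AP80bx

Shift to the Maidenhead origin (180°W, 90°S): lon 16.1469, lat 150.9908.
Field: lon ⌊16.1469/20⌋ = 0 → A; lat ⌊150.9908/10⌋ = 15 → P.
Square: lon ⌊16.1469/2⌋ = 8; lat ⌊0.9908/1⌋ = 0.
Subsquare: lon ⌊0.1469/0.0833333⌋ = 1 → b; lat ⌊0.9908/0.0416667⌋ = 23 → x.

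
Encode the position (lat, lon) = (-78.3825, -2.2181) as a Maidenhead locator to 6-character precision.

Offset from 180°W / 90°S: lon 177.7819°, lat 11.6175°.
Field: 177.7819/20 → 8 → I, 11.6175/10 → 1 → B; chars IB.
Square: 17.7819/2 → 8, 1.6175/1 → 1; chars 81.
Subsquare: 1.7819/0.0833333 → 21 → v, 0.6175/0.0416667 → 14 → o; chars vo.

IB81vo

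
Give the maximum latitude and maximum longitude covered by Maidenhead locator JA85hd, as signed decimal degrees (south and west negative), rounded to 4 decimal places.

-84.8333, 16.6667

Field J=9, A=0: +9·20° lon, +0·10° lat → SW at lon 0°, lat -90°.
Square 8, 5: +8·2° lon, +5·1° lat → SW at lon 16°, lat -85°.
Subsquare h=7, d=3: +7·0.0833333° lon, +3·0.0416667° lat → SW at lon 16.5833°, lat -84.875°.
Cell spans 0.0833333° lon × 0.0416667° lat. NE corner is SW corner plus one full cell.
latitude -84.8333, longitude 16.6667.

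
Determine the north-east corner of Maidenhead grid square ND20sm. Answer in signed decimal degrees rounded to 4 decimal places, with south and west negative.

-59.4583, 85.5833

Field N=13, D=3: +13·20° lon, +3·10° lat → SW at lon 80°, lat -60°.
Square 2, 0: +2·2° lon, +0·1° lat → SW at lon 84°, lat -60°.
Subsquare s=18, m=12: +18·0.0833333° lon, +12·0.0416667° lat → SW at lon 85.5°, lat -59.5°.
Cell spans 0.0833333° lon × 0.0416667° lat. NE corner is SW corner plus one full cell.
latitude -59.4583, longitude 85.5833.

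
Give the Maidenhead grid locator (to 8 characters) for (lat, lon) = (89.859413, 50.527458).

Add 180° to longitude and 90° to latitude: 230.52746, 179.85941.
Field: lon ⌊230.52746/20⌋ = 11 → L; lat ⌊179.85941/10⌋ = 17 → R.
Square: lon ⌊10.52746/2⌋ = 5; lat ⌊9.85941/1⌋ = 9.
Subsquare: lon ⌊0.52746/0.0833333⌋ = 6 → g; lat ⌊0.85941/0.0416667⌋ = 20 → u.
Extended square: lon ⌊0.02746/0.00833333⌋ = 3; lat ⌊0.02608/0.00416667⌋ = 6.

LR59gu36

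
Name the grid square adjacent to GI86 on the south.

GI85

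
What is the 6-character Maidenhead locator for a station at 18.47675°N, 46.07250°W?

Shift to the Maidenhead origin (180°W, 90°S): lon 133.9275, lat 108.4767.
Field: lon ⌊133.9275/20⌋ = 6 → G; lat ⌊108.4767/10⌋ = 10 → K.
Square: lon ⌊13.9275/2⌋ = 6; lat ⌊8.4767/1⌋ = 8.
Subsquare: lon ⌊1.9275/0.0833333⌋ = 23 → x; lat ⌊0.4767/0.0416667⌋ = 11 → l.

GK68xl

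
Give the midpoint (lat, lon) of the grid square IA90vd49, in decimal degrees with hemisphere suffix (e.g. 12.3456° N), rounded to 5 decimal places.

89.83542° S, 0.21250° W

Field I=8, A=0: +8·20° lon, +0·10° lat → SW at lon -20°, lat -90°.
Square 9, 0: +9·2° lon, +0·1° lat → SW at lon -2°, lat -90°.
Subsquare v=21, d=3: +21·0.0833333° lon, +3·0.0416667° lat → SW at lon -0.25°, lat -89.875°.
Extended square 4, 9: +4·0.00833333° lon, +9·0.00416667° lat → SW at lon -0.216667°, lat -89.8375°.
Cell spans 0.00833333° lon × 0.00416667° lat. Centre is SW corner plus half of each.
latitude 89.83542° S, longitude 0.21250° W.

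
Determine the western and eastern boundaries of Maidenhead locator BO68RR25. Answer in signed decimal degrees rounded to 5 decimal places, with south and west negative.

-146.56667, -146.55833

Field B=1, O=14: +1·20° lon, +14·10° lat → SW at lon -160°, lat 50°.
Square 6, 8: +6·2° lon, +8·1° lat → SW at lon -148°, lat 58°.
Subsquare r=17, r=17: +17·0.0833333° lon, +17·0.0416667° lat → SW at lon -146.583°, lat 58.7083°.
Extended square 2, 5: +2·0.00833333° lon, +5·0.00416667° lat → SW at lon -146.567°, lat 58.7292°.
Cell spans 0.00833333° lon × 0.00416667° lat.
west -146.56667, east -146.55833.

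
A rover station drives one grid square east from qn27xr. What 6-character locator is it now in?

QN37ar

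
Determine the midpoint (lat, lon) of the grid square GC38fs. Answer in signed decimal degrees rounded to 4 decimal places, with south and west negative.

-61.2292, -53.5417

Field G=6, C=2: +6·20° lon, +2·10° lat → SW at lon -60°, lat -70°.
Square 3, 8: +3·2° lon, +8·1° lat → SW at lon -54°, lat -62°.
Subsquare f=5, s=18: +5·0.0833333° lon, +18·0.0416667° lat → SW at lon -53.5833°, lat -61.25°.
Cell spans 0.0833333° lon × 0.0416667° lat. Centre is SW corner plus half of each.
latitude -61.2292, longitude -53.5417.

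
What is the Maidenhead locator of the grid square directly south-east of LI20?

Longitude square 2; +1 → 3.
Latitude square 0; −1 → -1, wraps to 9, carry into field.
Latitude field I = 8; −1 → 7 = H.

LH39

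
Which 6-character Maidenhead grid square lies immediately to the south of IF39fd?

IF39fc

Latitude subsquare d = 3; −1 → 2 = c.
The longitude characters are unchanged.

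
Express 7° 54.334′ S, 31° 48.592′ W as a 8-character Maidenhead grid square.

Add 180° to longitude and 90° to latitude: 148.19013, 82.09443.
Field: 148.19013/20 → 7 → H, 82.09443/10 → 8 → I; chars HI.
Square: 8.19013/2 → 4, 2.09443/1 → 2; chars 42.
Subsquare: 0.19013/0.0833333 → 2 → c, 0.09443/0.0416667 → 2 → c; chars cc.
Extended square: 0.02347/0.00833333 → 2, 0.01110/0.00416667 → 2; chars 22.

HI42cc22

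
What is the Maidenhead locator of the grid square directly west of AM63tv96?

AM63tv86

Longitude extended square 9; −1 → 8.
The latitude characters are unchanged.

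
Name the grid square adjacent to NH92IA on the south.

Latitude subsquare a = 0; −1 → -1, wraps to 23 = x, carry into square.
Latitude square 2; −1 → 1.
The longitude characters are unchanged.

NH91ix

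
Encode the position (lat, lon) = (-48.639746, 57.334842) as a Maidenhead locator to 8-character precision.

Add 180° to longitude and 90° to latitude: 237.33484, 41.36025.
Field (20°×10°, letters A–R): lon ⌊237.33484/20⌋ = 11 → L; lat ⌊41.36025/10⌋ = 4 → E.
Square (2°×1°, digits 0–9): lon ⌊17.33484/2⌋ = 8; lat ⌊1.36025/1⌋ = 1.
Subsquare (5′×2.5′, letters a–x): lon ⌊1.33484/0.0833333⌋ = 16 → q; lat ⌊0.36025/0.0416667⌋ = 8 → i.
Extended square (30″×15″, digits 0–9): lon ⌊0.00151/0.00833333⌋ = 0; lat ⌊0.02692/0.00416667⌋ = 6.

LE81qi06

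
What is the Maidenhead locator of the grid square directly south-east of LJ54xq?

Longitude subsquare x = 23; +1 → 24, wraps to 0 = a, carry into square.
Longitude square 5; +1 → 6.
Latitude subsquare q = 16; −1 → 15 = p.

LJ64ap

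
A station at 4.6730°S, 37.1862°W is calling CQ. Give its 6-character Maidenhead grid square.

HI15jh

Shift to the Maidenhead origin (180°W, 90°S): lon 142.8138, lat 85.3270.
Field: lon ⌊142.8138/20⌋ = 7 → H; lat ⌊85.3270/10⌋ = 8 → I.
Square: lon ⌊2.8138/2⌋ = 1; lat ⌊5.3270/1⌋ = 5.
Subsquare: lon ⌊0.8138/0.0833333⌋ = 9 → j; lat ⌊0.3270/0.0416667⌋ = 7 → h.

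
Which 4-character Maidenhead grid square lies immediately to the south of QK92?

Latitude square 2; −1 → 1.
The longitude characters are unchanged.

QK91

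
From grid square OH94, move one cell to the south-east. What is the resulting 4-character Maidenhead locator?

PH03

Longitude square 9; +1 → 10, wraps to 0, carry into field.
Longitude field O = 14; +1 → 15 = P.
Latitude square 4; −1 → 3.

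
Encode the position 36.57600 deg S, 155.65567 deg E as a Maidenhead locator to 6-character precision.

Add 180° to longitude and 90° to latitude: 335.6557, 53.4240.
Field: 335.6557/20 → 16 → Q, 53.4240/10 → 5 → F; chars QF.
Square: 15.6557/2 → 7, 3.4240/1 → 3; chars 73.
Subsquare: 1.6557/0.0833333 → 19 → t, 0.4240/0.0416667 → 10 → k; chars tk.

QF73tk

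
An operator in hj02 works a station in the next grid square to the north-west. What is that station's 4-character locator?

GJ93

Longitude square 0; −1 → -1, wraps to 9, carry into field.
Longitude field H = 7; −1 → 6 = G.
Latitude square 2; +1 → 3.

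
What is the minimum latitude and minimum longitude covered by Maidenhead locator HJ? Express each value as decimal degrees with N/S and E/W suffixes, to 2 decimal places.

Field H=7, J=9: +7·20° lon, +9·10° lat → SW at lon -40°, lat 0°.
latitude 0.00° N, longitude 40.00° W.

0.00° N, 40.00° W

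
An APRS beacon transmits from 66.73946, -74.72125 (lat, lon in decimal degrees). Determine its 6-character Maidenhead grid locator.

FP26pr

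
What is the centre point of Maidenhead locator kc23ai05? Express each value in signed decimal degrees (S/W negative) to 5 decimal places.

Field K=10, C=2: +10·20° lon, +2·10° lat → SW at lon 20°, lat -70°.
Square 2, 3: +2·2° lon, +3·1° lat → SW at lon 24°, lat -67°.
Subsquare a=0, i=8: +0·0.0833333° lon, +8·0.0416667° lat → SW at lon 24°, lat -66.6667°.
Extended square 0, 5: +0·0.00833333° lon, +5·0.00416667° lat → SW at lon 24°, lat -66.6458°.
Cell spans 0.00833333° lon × 0.00416667° lat. Centre is SW corner plus half of each.
latitude -66.64375, longitude 24.00417.

-66.64375, 24.00417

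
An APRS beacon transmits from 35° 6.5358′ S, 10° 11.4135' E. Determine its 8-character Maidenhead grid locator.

JF54cv23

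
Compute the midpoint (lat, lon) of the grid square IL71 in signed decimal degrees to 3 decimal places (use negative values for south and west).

Field I=8, L=11: +8·20° lon, +11·10° lat → SW at lon -20°, lat 20°.
Square 7, 1: +7·2° lon, +1·1° lat → SW at lon -6°, lat 21°.
Cell spans 2° lon × 1° lat. Centre is SW corner plus half of each.
latitude 21.500, longitude -5.000.

21.500, -5.000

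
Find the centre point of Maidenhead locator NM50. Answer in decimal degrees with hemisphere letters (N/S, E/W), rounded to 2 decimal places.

Field N=13, M=12: +13·20° lon, +12·10° lat → SW at lon 80°, lat 30°.
Square 5, 0: +5·2° lon, +0·1° lat → SW at lon 90°, lat 30°.
Cell spans 2° lon × 1° lat. Centre is SW corner plus half of each.
latitude 30.50° N, longitude 91.00° E.

30.50° N, 91.00° E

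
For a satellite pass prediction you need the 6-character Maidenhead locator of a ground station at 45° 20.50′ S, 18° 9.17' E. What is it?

Shift to the Maidenhead origin (180°W, 90°S): lon 198.1528, lat 44.6583.
Field: 198.1528/20 → 9 → J, 44.6583/10 → 4 → E; chars JE.
Square: 18.1528/2 → 9, 4.6583/1 → 4; chars 94.
Subsquare: 0.1528/0.0833333 → 1 → b, 0.6583/0.0416667 → 15 → p; chars bp.

JE94bp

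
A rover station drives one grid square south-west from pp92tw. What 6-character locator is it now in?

Longitude subsquare t = 19; −1 → 18 = s.
Latitude subsquare w = 22; −1 → 21 = v.

PP92sv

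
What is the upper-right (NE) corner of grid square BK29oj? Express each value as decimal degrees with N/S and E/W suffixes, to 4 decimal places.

19.4167° N, 154.7500° W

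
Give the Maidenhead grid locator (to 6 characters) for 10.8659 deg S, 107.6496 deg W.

DH69ed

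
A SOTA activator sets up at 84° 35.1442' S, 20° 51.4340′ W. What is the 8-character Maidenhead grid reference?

HA95nj79

Offset from 180°W / 90°S: lon 159.14277°, lat 5.41426°.
Field: 159.14277/20 → 7 → H, 5.41426/10 → 0 → A; chars HA.
Square: 19.14277/2 → 9, 5.41426/1 → 5; chars 95.
Subsquare: 1.14277/0.0833333 → 13 → n, 0.41426/0.0416667 → 9 → j; chars nj.
Extended square: 0.05943/0.00833333 → 7, 0.03926/0.00416667 → 9; chars 79.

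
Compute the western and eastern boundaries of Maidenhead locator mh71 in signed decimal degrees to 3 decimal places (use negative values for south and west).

74.000, 76.000

Field M=12, H=7: +12·20° lon, +7·10° lat → SW at lon 60°, lat -20°.
Square 7, 1: +7·2° lon, +1·1° lat → SW at lon 74°, lat -19°.
Cell spans 2° lon × 1° lat.
west 74.000, east 76.000.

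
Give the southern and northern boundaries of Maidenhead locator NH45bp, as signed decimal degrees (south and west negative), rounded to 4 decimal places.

Field N=13, H=7: +13·20° lon, +7·10° lat → SW at lon 80°, lat -20°.
Square 4, 5: +4·2° lon, +5·1° lat → SW at lon 88°, lat -15°.
Subsquare b=1, p=15: +1·0.0833333° lon, +15·0.0416667° lat → SW at lon 88.0833°, lat -14.375°.
Cell spans 0.0833333° lon × 0.0416667° lat.
south -14.3750, north -14.3333.

-14.3750, -14.3333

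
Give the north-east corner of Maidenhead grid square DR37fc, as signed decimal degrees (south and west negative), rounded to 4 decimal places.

Field D=3, R=17: +3·20° lon, +17·10° lat → SW at lon -120°, lat 80°.
Square 3, 7: +3·2° lon, +7·1° lat → SW at lon -114°, lat 87°.
Subsquare f=5, c=2: +5·0.0833333° lon, +2·0.0416667° lat → SW at lon -113.583°, lat 87.0833°.
Cell spans 0.0833333° lon × 0.0416667° lat. NE corner is SW corner plus one full cell.
latitude 87.1250, longitude -113.5000.

87.1250, -113.5000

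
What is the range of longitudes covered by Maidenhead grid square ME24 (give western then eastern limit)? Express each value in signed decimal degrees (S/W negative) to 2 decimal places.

Field M=12, E=4: +12·20° lon, +4·10° lat → SW at lon 60°, lat -50°.
Square 2, 4: +2·2° lon, +4·1° lat → SW at lon 64°, lat -46°.
Cell spans 2° lon × 1° lat.
west 64.00, east 66.00.

64.00, 66.00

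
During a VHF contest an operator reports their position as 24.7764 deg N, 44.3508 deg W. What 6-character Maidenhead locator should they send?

GL74ts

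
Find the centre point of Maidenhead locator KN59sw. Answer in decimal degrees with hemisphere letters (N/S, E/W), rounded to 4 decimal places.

49.9375° N, 31.5417° E

Field K=10, N=13: +10·20° lon, +13·10° lat → SW at lon 20°, lat 40°.
Square 5, 9: +5·2° lon, +9·1° lat → SW at lon 30°, lat 49°.
Subsquare s=18, w=22: +18·0.0833333° lon, +22·0.0416667° lat → SW at lon 31.5°, lat 49.9167°.
Cell spans 0.0833333° lon × 0.0416667° lat. Centre is SW corner plus half of each.
latitude 49.9375° N, longitude 31.5417° E.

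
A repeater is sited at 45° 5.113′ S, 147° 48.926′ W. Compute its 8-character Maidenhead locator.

BE64cv29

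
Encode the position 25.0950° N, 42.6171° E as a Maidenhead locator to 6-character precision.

LL15hc

Add 180° to longitude and 90° to latitude: 222.6171, 115.0950.
Field: 222.6171/20 → 11 → L, 115.0950/10 → 11 → L; chars LL.
Square: 2.6171/2 → 1, 5.0950/1 → 5; chars 15.
Subsquare: 0.6171/0.0833333 → 7 → h, 0.0950/0.0416667 → 2 → c; chars hc.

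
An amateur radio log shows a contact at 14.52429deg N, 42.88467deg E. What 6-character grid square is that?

LK14km

Offset from 180°W / 90°S: lon 222.8847°, lat 104.5243°.
Field: lon ⌊222.8847/20⌋ = 11 → L; lat ⌊104.5243/10⌋ = 10 → K.
Square: lon ⌊2.8847/2⌋ = 1; lat ⌊4.5243/1⌋ = 4.
Subsquare: lon ⌊0.8847/0.0833333⌋ = 10 → k; lat ⌊0.5243/0.0416667⌋ = 12 → m.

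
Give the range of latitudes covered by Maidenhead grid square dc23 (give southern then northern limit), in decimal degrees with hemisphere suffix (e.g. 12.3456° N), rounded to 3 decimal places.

67.000° S, 66.000° S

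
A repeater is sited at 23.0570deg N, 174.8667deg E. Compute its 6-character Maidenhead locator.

RL73kb

Add 180° to longitude and 90° to latitude: 354.8667, 113.0570.
Field (20°×10°, letters A–R): 354.8667/20 → 17 → R, 113.0570/10 → 11 → L; chars RL.
Square (2°×1°, digits 0–9): 14.8667/2 → 7, 3.0570/1 → 3; chars 73.
Subsquare (5′×2.5′, letters a–x): 0.8667/0.0833333 → 10 → k, 0.0570/0.0416667 → 1 → b; chars kb.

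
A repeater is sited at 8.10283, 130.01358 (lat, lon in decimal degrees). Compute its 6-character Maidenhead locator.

Shift to the Maidenhead origin (180°W, 90°S): lon 310.0136, lat 98.1028.
Field (20°×10°, letters A–R): 310.0136/20 → 15 → P, 98.1028/10 → 9 → J; chars PJ.
Square (2°×1°, digits 0–9): 10.0136/2 → 5, 8.1028/1 → 8; chars 58.
Subsquare (5′×2.5′, letters a–x): 0.0136/0.0833333 → 0 → a, 0.1028/0.0416667 → 2 → c; chars ac.

PJ58ac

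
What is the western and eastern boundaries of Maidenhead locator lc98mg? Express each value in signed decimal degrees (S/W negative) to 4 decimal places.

59.0000, 59.0833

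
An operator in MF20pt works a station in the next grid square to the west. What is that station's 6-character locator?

MF20ot

Longitude subsquare p = 15; −1 → 14 = o.
The latitude characters are unchanged.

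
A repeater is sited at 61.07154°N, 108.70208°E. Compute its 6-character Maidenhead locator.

OP41ib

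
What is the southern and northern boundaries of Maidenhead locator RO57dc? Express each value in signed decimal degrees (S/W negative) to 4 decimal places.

Field R=17, O=14: +17·20° lon, +14·10° lat → SW at lon 160°, lat 50°.
Square 5, 7: +5·2° lon, +7·1° lat → SW at lon 170°, lat 57°.
Subsquare d=3, c=2: +3·0.0833333° lon, +2·0.0416667° lat → SW at lon 170.25°, lat 57.0833°.
Cell spans 0.0833333° lon × 0.0416667° lat.
south 57.0833, north 57.1250.

57.0833, 57.1250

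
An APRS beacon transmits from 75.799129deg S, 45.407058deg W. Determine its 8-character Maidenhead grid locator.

GB74he18

Add 180° to longitude and 90° to latitude: 134.59294, 14.20087.
Field: lon ⌊134.59294/20⌋ = 6 → G; lat ⌊14.20087/10⌋ = 1 → B.
Square: lon ⌊14.59294/2⌋ = 7; lat ⌊4.20087/1⌋ = 4.
Subsquare: lon ⌊0.59294/0.0833333⌋ = 7 → h; lat ⌊0.20087/0.0416667⌋ = 4 → e.
Extended square: lon ⌊0.00961/0.00833333⌋ = 1; lat ⌊0.03420/0.00416667⌋ = 8.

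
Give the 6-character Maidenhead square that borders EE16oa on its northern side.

Latitude subsquare a = 0; +1 → 1 = b.
The longitude characters are unchanged.

EE16ob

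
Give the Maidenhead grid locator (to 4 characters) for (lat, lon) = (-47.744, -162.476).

AE82

Shift to the Maidenhead origin (180°W, 90°S): lon 17.52, lat 42.26.
Field: lon ⌊17.52/20⌋ = 0 → A; lat ⌊42.26/10⌋ = 4 → E.
Square: lon ⌊17.52/2⌋ = 8; lat ⌊2.26/1⌋ = 2.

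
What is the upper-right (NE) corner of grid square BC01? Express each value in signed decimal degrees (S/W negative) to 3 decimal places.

Field B=1, C=2: +1·20° lon, +2·10° lat → SW at lon -160°, lat -70°.
Square 0, 1: +0·2° lon, +1·1° lat → SW at lon -160°, lat -69°.
Cell spans 2° lon × 1° lat. NE corner is SW corner plus one full cell.
latitude -68.000, longitude -158.000.

-68.000, -158.000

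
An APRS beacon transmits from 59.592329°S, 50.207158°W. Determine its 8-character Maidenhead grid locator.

GD40vj57

Shift to the Maidenhead origin (180°W, 90°S): lon 129.79284, lat 30.40767.
Field: 129.79284/20 → 6 → G, 30.40767/10 → 3 → D; chars GD.
Square: 9.79284/2 → 4, 0.40767/1 → 0; chars 40.
Subsquare: 1.79284/0.0833333 → 21 → v, 0.40767/0.0416667 → 9 → j; chars vj.
Extended square: 0.04284/0.00833333 → 5, 0.03267/0.00416667 → 7; chars 57.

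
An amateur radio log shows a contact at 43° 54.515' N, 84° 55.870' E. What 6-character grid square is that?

Shift to the Maidenhead origin (180°W, 90°S): lon 264.9312, lat 133.9086.
Field (20°×10°, letters A–R): 264.9312/20 → 13 → N, 133.9086/10 → 13 → N; chars NN.
Square (2°×1°, digits 0–9): 4.9312/2 → 2, 3.9086/1 → 3; chars 23.
Subsquare (5′×2.5′, letters a–x): 0.9312/0.0833333 → 11 → l, 0.9086/0.0416667 → 21 → v; chars lv.

NN23lv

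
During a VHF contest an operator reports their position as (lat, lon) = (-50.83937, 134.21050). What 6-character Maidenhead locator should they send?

Add 180° to longitude and 90° to latitude: 314.2105, 39.1606.
Field: lon ⌊314.2105/20⌋ = 15 → P; lat ⌊39.1606/10⌋ = 3 → D.
Square: lon ⌊14.2105/2⌋ = 7; lat ⌊9.1606/1⌋ = 9.
Subsquare: lon ⌊0.2105/0.0833333⌋ = 2 → c; lat ⌊0.1606/0.0416667⌋ = 3 → d.

PD79cd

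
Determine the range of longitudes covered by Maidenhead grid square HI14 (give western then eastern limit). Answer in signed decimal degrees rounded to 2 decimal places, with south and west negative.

-38.00, -36.00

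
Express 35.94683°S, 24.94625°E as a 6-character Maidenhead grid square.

KF24lb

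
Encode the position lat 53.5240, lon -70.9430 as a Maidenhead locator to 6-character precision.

FO43mm

Shift to the Maidenhead origin (180°W, 90°S): lon 109.0570, lat 143.5240.
Field (20°×10°, letters A–R): 109.0570/20 → 5 → F, 143.5240/10 → 14 → O; chars FO.
Square (2°×1°, digits 0–9): 9.0570/2 → 4, 3.5240/1 → 3; chars 43.
Subsquare (5′×2.5′, letters a–x): 1.0570/0.0833333 → 12 → m, 0.5240/0.0416667 → 12 → m; chars mm.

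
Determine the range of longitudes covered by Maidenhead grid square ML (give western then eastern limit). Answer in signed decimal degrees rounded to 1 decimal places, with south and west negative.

60.0, 80.0

Field M=12, L=11: +12·20° lon, +11·10° lat → SW at lon 60°, lat 20°.
Cell spans 20° lon × 10° lat.
west 60.0, east 80.0.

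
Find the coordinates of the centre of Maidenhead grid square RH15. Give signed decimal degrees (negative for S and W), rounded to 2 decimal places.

Field R=17, H=7: +17·20° lon, +7·10° lat → SW at lon 160°, lat -20°.
Square 1, 5: +1·2° lon, +5·1° lat → SW at lon 162°, lat -15°.
Cell spans 2° lon × 1° lat. Centre is SW corner plus half of each.
latitude -14.50, longitude 163.00.

-14.50, 163.00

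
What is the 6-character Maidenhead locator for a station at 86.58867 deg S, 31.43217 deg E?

KA53rj

Shift to the Maidenhead origin (180°W, 90°S): lon 211.4322, lat 3.4113.
Field: 211.4322/20 → 10 → K, 3.4113/10 → 0 → A; chars KA.
Square: 11.4322/2 → 5, 3.4113/1 → 3; chars 53.
Subsquare: 1.4322/0.0833333 → 17 → r, 0.4113/0.0416667 → 9 → j; chars rj.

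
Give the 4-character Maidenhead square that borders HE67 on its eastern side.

Longitude square 6; +1 → 7.
The latitude characters are unchanged.

HE77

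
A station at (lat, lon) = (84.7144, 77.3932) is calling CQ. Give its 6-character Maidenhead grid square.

MR84qr

Offset from 180°W / 90°S: lon 257.3932°, lat 174.7144°.
Field (20°×10°, letters A–R): lon ⌊257.3932/20⌋ = 12 → M; lat ⌊174.7144/10⌋ = 17 → R.
Square (2°×1°, digits 0–9): lon ⌊17.3932/2⌋ = 8; lat ⌊4.7144/1⌋ = 4.
Subsquare (5′×2.5′, letters a–x): lon ⌊1.3932/0.0833333⌋ = 16 → q; lat ⌊0.7144/0.0416667⌋ = 17 → r.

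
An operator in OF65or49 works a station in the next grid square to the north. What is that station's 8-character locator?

Latitude extended square 9; +1 → 10, wraps to 0, carry into subsquare.
Latitude subsquare r = 17; +1 → 18 = s.
The longitude characters are unchanged.

OF65os40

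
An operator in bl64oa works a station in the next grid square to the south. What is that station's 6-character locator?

BL63ox

Latitude subsquare a = 0; −1 → -1, wraps to 23 = x, carry into square.
Latitude square 4; −1 → 3.
The longitude characters are unchanged.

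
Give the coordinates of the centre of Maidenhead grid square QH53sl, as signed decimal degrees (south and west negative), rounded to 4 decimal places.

-16.5208, 151.5417

Field Q=16, H=7: +16·20° lon, +7·10° lat → SW at lon 140°, lat -20°.
Square 5, 3: +5·2° lon, +3·1° lat → SW at lon 150°, lat -17°.
Subsquare s=18, l=11: +18·0.0833333° lon, +11·0.0416667° lat → SW at lon 151.5°, lat -16.5417°.
Cell spans 0.0833333° lon × 0.0416667° lat. Centre is SW corner plus half of each.
latitude -16.5208, longitude 151.5417.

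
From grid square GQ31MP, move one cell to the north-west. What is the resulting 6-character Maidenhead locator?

GQ31lq

Longitude subsquare m = 12; −1 → 11 = l.
Latitude subsquare p = 15; +1 → 16 = q.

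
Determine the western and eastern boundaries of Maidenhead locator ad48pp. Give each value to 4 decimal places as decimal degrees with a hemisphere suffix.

170.7500° W, 170.6667° W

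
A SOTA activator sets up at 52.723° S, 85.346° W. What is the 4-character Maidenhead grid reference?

ED77

Shift to the Maidenhead origin (180°W, 90°S): lon 94.65, lat 37.28.
Field (20°×10°, letters A–R): 94.65/20 → 4 → E, 37.28/10 → 3 → D; chars ED.
Square (2°×1°, digits 0–9): 14.65/2 → 7, 7.28/1 → 7; chars 77.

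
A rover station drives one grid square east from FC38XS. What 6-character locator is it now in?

FC48as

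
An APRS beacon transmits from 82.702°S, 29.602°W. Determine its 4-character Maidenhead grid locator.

Shift to the Maidenhead origin (180°W, 90°S): lon 150.40, lat 7.30.
Field: 150.40/20 → 7 → H, 7.30/10 → 0 → A; chars HA.
Square: 10.40/2 → 5, 7.30/1 → 7; chars 57.

HA57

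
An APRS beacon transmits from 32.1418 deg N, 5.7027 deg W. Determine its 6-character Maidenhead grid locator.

Shift to the Maidenhead origin (180°W, 90°S): lon 174.2973, lat 122.1418.
Field: lon ⌊174.2973/20⌋ = 8 → I; lat ⌊122.1418/10⌋ = 12 → M.
Square: lon ⌊14.2973/2⌋ = 7; lat ⌊2.1418/1⌋ = 2.
Subsquare: lon ⌊0.2973/0.0833333⌋ = 3 → d; lat ⌊0.1418/0.0416667⌋ = 3 → d.

IM72dd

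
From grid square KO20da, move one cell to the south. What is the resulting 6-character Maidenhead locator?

KN29dx

Latitude subsquare a = 0; −1 → -1, wraps to 23 = x, carry into square.
Latitude square 0; −1 → -1, wraps to 9, carry into field.
Latitude field O = 14; −1 → 13 = N.
The longitude characters are unchanged.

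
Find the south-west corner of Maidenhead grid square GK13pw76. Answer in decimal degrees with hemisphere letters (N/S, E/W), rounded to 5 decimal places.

13.94167° N, 56.69167° W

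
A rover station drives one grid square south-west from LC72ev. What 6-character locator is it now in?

Longitude subsquare e = 4; −1 → 3 = d.
Latitude subsquare v = 21; −1 → 20 = u.

LC72du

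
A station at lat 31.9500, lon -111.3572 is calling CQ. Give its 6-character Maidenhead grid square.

DM41hw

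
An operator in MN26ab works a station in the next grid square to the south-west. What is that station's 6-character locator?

MN16xa

Longitude subsquare a = 0; −1 → -1, wraps to 23 = x, carry into square.
Longitude square 2; −1 → 1.
Latitude subsquare b = 1; −1 → 0 = a.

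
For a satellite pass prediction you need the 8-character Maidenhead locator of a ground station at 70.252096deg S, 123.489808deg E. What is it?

Shift to the Maidenhead origin (180°W, 90°S): lon 303.48981, lat 19.74790.
Field (20°×10°, letters A–R): lon ⌊303.48981/20⌋ = 15 → P; lat ⌊19.74790/10⌋ = 1 → B.
Square (2°×1°, digits 0–9): lon ⌊3.48981/2⌋ = 1; lat ⌊9.74790/1⌋ = 9.
Subsquare (5′×2.5′, letters a–x): lon ⌊1.48981/0.0833333⌋ = 17 → r; lat ⌊0.74790/0.0416667⌋ = 17 → r.
Extended square (30″×15″, digits 0–9): lon ⌊0.07314/0.00833333⌋ = 8; lat ⌊0.03957/0.00416667⌋ = 9.

PB19rr89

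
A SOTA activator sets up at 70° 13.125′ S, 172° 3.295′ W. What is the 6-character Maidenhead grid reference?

AB39xs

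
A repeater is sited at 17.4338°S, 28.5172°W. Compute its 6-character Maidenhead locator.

Offset from 180°W / 90°S: lon 151.4828°, lat 72.5662°.
Field: lon ⌊151.4828/20⌋ = 7 → H; lat ⌊72.5662/10⌋ = 7 → H.
Square: lon ⌊11.4828/2⌋ = 5; lat ⌊2.5662/1⌋ = 2.
Subsquare: lon ⌊1.4828/0.0833333⌋ = 17 → r; lat ⌊0.5662/0.0416667⌋ = 13 → n.

HH52rn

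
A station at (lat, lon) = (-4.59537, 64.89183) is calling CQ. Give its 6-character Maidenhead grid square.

Offset from 180°W / 90°S: lon 244.8918°, lat 85.4046°.
Field: 244.8918/20 → 12 → M, 85.4046/10 → 8 → I; chars MI.
Square: 4.8918/2 → 2, 5.4046/1 → 5; chars 25.
Subsquare: 0.8918/0.0833333 → 10 → k, 0.4046/0.0416667 → 9 → j; chars kj.

MI25kj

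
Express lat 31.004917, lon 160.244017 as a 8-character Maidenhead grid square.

Add 180° to longitude and 90° to latitude: 340.24402, 121.00492.
Field: 340.24402/20 → 17 → R, 121.00492/10 → 12 → M; chars RM.
Square: 0.24402/2 → 0, 1.00492/1 → 1; chars 01.
Subsquare: 0.24402/0.0833333 → 2 → c, 0.00492/0.0416667 → 0 → a; chars ca.
Extended square: 0.07735/0.00833333 → 9, 0.00492/0.00416667 → 1; chars 91.

RM01ca91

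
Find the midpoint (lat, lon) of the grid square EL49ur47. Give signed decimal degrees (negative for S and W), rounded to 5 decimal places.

Field E=4, L=11: +4·20° lon, +11·10° lat → SW at lon -100°, lat 20°.
Square 4, 9: +4·2° lon, +9·1° lat → SW at lon -92°, lat 29°.
Subsquare u=20, r=17: +20·0.0833333° lon, +17·0.0416667° lat → SW at lon -90.3333°, lat 29.7083°.
Extended square 4, 7: +4·0.00833333° lon, +7·0.00416667° lat → SW at lon -90.3°, lat 29.7375°.
Cell spans 0.00833333° lon × 0.00416667° lat. Centre is SW corner plus half of each.
latitude 29.73958, longitude -90.29583.

29.73958, -90.29583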